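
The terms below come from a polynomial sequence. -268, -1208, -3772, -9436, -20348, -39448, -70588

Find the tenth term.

-290968

First differences: -940, -2564, -5664, -10912, -19100, -31140
Second differences: -1624, -3100, -5248, -8188, -12040
Third differences: -1476, -2148, -2940, -3852
Fourth differences: -672, -792, -912
Fifth differences: -120, -120
Fifth differences constant at -120.
-912 − 120 = -1032;  -3852 − 1032 = -4884;  -12040 − 4884 = -16924;  -31140 − 16924 = -48064;  -70588 − 48064 = -118652
-1032 − 120 = -1152;  -4884 − 1152 = -6036;  -16924 − 6036 = -22960;  -48064 − 22960 = -71024;  -118652 − 71024 = -189676
-1152 − 120 = -1272;  -6036 − 1272 = -7308;  -22960 − 7308 = -30268;  -71024 − 30268 = -101292;  -189676 − 101292 = -290968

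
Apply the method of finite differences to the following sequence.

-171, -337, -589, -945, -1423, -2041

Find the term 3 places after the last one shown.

-4915

-166, -252, -356, -478, -618
-86, -104, -122, -140
-18, -18, -18
Constant third difference = -18, so extend:
-140 − 18 = -158;  -618 − 158 = -776;  -2041 − 776 = -2817
-158 − 18 = -176;  -776 − 176 = -952;  -2817 − 952 = -3769
-176 − 18 = -194;  -952 − 194 = -1146;  -3769 − 1146 = -4915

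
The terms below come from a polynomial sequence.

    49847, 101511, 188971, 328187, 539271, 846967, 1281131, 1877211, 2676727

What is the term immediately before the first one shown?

51664, 87460, 139216, 211084, 307696, 434164, 596080, 799516
35796, 51756, 71868, 96612, 126468, 161916, 203436
15960, 20112, 24744, 29856, 35448, 41520
4152, 4632, 5112, 5592, 6072
480, 480, 480, 480
The fifth differences are constant at 480.
Work back: 4152 − 480 = 3672;  15960 − 3672 = 12288;  35796 − 12288 = 23508;  51664 − 23508 = 28156;  49847 − 28156 = 21691

21691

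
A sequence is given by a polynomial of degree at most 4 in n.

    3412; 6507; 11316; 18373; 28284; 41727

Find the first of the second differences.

1714

Δ: 3095, 4809, 7057, 9911, 13443
Δ²: 1714, 2248, 2854, 3532
Δ³: 534, 606, 678
Δ⁴: 72, 72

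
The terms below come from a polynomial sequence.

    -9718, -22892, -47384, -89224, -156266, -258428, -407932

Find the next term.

-619544

-13174 , -24492 , -41840 , -67042 , -102162 , -149504
-11318 , -17348 , -25202 , -35120 , -47342
-6030 , -7854 , -9918 , -12222
-1824 , -2064 , -2304
-240 , -240
Constant fifth difference = -240, so extend:
-2304 − 240 = -2544;  -12222 − 2544 = -14766;  -47342 − 14766 = -62108;  -149504 − 62108 = -211612;  -407932 − 211612 = -619544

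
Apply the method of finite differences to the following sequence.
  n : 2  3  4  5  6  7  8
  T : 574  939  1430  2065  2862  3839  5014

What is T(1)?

317

First differences: 365, 491, 635, 797, 977, 1175
Second differences: 126, 144, 162, 180, 198
Third differences: 18, 18, 18, 18
The third differences are constant at 18.
Work back: 126 − 18 = 108;  365 − 108 = 257;  574 − 257 = 317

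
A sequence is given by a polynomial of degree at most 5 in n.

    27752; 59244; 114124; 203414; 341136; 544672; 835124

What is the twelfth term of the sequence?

31492  54880  89290  137722  203536  290452
23388  34410  48432  65814  86916
11022  14022  17382  21102
3000  3360  3720
360  360
The fifth differences are constant (360).
3720 + 360 = 4080;  21102 + 4080 = 25182;  86916 + 25182 = 112098;  290452 + 112098 = 402550;  835124 + 402550 = 1237674
4080 + 360 = 4440;  25182 + 4440 = 29622;  112098 + 29622 = 141720;  402550 + 141720 = 544270;  1237674 + 544270 = 1781944
4440 + 360 = 4800;  29622 + 4800 = 34422;  141720 + 34422 = 176142;  544270 + 176142 = 720412;  1781944 + 720412 = 2502356
4800 + 360 = 5160;  34422 + 5160 = 39582;  176142 + 39582 = 215724;  720412 + 215724 = 936136;  2502356 + 936136 = 3438492
5160 + 360 = 5520;  39582 + 5520 = 45102;  215724 + 45102 = 260826;  936136 + 260826 = 1196962;  3438492 + 1196962 = 4635454

4635454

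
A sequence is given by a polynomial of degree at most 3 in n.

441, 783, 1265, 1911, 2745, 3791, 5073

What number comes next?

6615

First differences: 342, 482, 646, 834, 1046, 1282
Second differences: 140, 164, 188, 212, 236
Third differences: 24, 24, 24, 24
The third differences are constant (24).
236 + 24 = 260;  1282 + 260 = 1542;  5073 + 1542 = 6615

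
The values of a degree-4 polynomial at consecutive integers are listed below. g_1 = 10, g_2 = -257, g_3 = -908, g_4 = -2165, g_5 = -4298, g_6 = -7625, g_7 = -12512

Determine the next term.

First differences: -267, -651, -1257, -2133, -3327, -4887
Second differences: -384, -606, -876, -1194, -1560
Third differences: -222, -270, -318, -366
Fourth differences: -48, -48, -48
Fourth differences constant at -48.
-366 − 48 = -414;  -1560 − 414 = -1974;  -4887 − 1974 = -6861;  -12512 − 6861 = -19373

-19373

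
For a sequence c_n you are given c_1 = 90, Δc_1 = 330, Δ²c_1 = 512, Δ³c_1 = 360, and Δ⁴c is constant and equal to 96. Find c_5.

Build the table forward from the leading diagonal:
Δ⁴: 96, 96, 96, 96, 96
Δ³: 360, 456, 552, 648, 744
Δ²: 512, 872, 1328, 1880, 2528
Δ: 330, 842, 1714, 3042, 4922
c: 90, 420, 1262, 2976, 6018

6018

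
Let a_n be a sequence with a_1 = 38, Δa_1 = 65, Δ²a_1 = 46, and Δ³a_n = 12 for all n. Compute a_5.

Build the table forward from the leading diagonal:
Δ³: 12  12  12  12  12
Δ²: 46  58  70  82  94
Δ: 65  111  169  239  321
a: 38  103  214  383  622

622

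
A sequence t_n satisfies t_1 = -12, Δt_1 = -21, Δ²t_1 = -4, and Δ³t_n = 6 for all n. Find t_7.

Build the table forward from the leading diagonal:
Δ³: 6  6  6  6  6  6  6
Δ²: -4  2  8  14  20  26  32
Δ: -21  -25  -23  -15  -1  19  45
t: -12  -33  -58  -81  -96  -97  -78

-78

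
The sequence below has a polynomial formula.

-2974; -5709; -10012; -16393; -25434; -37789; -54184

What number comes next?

-75417

Δ: -2735 , -4303 , -6381 , -9041 , -12355 , -16395
Δ²: -1568 , -2078 , -2660 , -3314 , -4040
Δ³: -510 , -582 , -654 , -726
Δ⁴: -72 , -72 , -72
Constant fourth difference = -72, so extend:
-726 − 72 = -798;  -4040 − 798 = -4838;  -16395 − 4838 = -21233;  -54184 − 21233 = -75417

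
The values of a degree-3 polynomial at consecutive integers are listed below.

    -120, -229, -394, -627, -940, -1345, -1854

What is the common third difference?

-12

First differences: -109, -165, -233, -313, -405, -509
Second differences: -56, -68, -80, -92, -104
Third differences: -12, -12, -12, -12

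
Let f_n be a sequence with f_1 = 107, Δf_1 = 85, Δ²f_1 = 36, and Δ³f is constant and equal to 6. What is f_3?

Build the table forward from the leading diagonal:
Δ³: 6, 6, 6
Δ²: 36, 42, 48
Δ: 85, 121, 163
f: 107, 192, 313

313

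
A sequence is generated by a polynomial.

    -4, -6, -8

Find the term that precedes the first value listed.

First differences: -2, -2
The first differences are constant at -2.
Work back: -4 + 2 = -2

-2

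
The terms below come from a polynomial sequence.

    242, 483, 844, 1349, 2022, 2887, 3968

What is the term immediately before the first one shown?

First differences: 241, 361, 505, 673, 865, 1081
Second differences: 120, 144, 168, 192, 216
Third differences: 24, 24, 24, 24
The third differences are constant at 24.
Work back: 120 − 24 = 96;  241 − 96 = 145;  242 − 145 = 97

97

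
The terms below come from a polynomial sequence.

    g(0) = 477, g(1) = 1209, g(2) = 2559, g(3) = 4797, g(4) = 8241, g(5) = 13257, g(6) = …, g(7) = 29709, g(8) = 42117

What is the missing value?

20259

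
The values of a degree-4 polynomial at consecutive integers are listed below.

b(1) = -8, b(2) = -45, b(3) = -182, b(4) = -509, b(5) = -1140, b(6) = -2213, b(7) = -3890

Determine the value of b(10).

-14525

First differences: -37  -137  -327  -631  -1073  -1677
Second differences: -100  -190  -304  -442  -604
Third differences: -90  -114  -138  -162
Fourth differences: -24  -24  -24
Constant fourth difference = -24, so extend:
-162 − 24 = -186;  -604 − 186 = -790;  -1677 − 790 = -2467;  -3890 − 2467 = -6357
-186 − 24 = -210;  -790 − 210 = -1000;  -2467 − 1000 = -3467;  -6357 − 3467 = -9824
-210 − 24 = -234;  -1000 − 234 = -1234;  -3467 − 1234 = -4701;  -9824 − 4701 = -14525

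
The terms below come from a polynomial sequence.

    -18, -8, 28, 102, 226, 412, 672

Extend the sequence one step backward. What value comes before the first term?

-14

D1: 10  36  74  124  186  260
D2: 26  38  50  62  74
D3: 12  12  12  12
The third differences are constant at 12.
Work back: 26 − 12 = 14;  10 − 14 = -4;  -18 + 4 = -14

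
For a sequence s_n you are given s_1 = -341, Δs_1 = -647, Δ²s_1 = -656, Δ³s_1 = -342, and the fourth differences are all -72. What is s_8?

Build the table forward from the leading diagonal:
D4: -72  -72  -72  -72  -72  -72  -72  -72
D3: -342  -414  -486  -558  -630  -702  -774  -846
D2: -656  -998  -1412  -1898  -2456  -3086  -3788  -4562
D1: -647  -1303  -2301  -3713  -5611  -8067  -11153  -14941
s: -341  -988  -2291  -4592  -8305  -13916  -21983  -33136

-33136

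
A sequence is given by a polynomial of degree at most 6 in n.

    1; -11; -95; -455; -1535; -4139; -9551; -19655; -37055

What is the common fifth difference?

D1: -12, -84, -360, -1080, -2604, -5412, -10104, -17400
D2: -72, -276, -720, -1524, -2808, -4692, -7296
D3: -204, -444, -804, -1284, -1884, -2604
D4: -240, -360, -480, -600, -720
D5: -120, -120, -120, -120

-120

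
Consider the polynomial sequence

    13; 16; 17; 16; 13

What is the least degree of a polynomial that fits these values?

First differences: 3, 1, -1, -3
Second differences: -2, -2, -2
The second differences are constant, so the polynomial has degree 2.

2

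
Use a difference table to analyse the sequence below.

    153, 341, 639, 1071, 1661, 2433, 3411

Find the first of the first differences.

D1: 188, 298, 432, 590, 772, 978
D2: 110, 134, 158, 182, 206
D3: 24, 24, 24, 24

188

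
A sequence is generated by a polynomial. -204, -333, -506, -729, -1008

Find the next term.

-1349

First differences: -129, -173, -223, -279
Second differences: -44, -50, -56
Third differences: -6, -6
The third differences are constant (-6).
-56 − 6 = -62;  -279 − 62 = -341;  -1008 − 341 = -1349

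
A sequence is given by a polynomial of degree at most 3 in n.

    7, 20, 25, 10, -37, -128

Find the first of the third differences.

First differences: 13, 5, -15, -47, -91
Second differences: -8, -20, -32, -44
Third differences: -12, -12, -12

-12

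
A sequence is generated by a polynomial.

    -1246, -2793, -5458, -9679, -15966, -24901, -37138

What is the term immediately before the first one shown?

Δ: -1547, -2665, -4221, -6287, -8935, -12237
Δ²: -1118, -1556, -2066, -2648, -3302
Δ³: -438, -510, -582, -654
Δ⁴: -72, -72, -72
The fourth differences are constant at -72.
Work back: -438 + 72 = -366;  -1118 + 366 = -752;  -1547 + 752 = -795;  -1246 + 795 = -451

-451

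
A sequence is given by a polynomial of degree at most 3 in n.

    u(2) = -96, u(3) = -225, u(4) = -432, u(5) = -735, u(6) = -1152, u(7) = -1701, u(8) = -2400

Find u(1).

-27

D1: -129, -207, -303, -417, -549, -699
D2: -78, -96, -114, -132, -150
D3: -18, -18, -18, -18
The third differences are constant at -18.
Work back: -78 + 18 = -60;  -129 + 60 = -69;  -96 + 69 = -27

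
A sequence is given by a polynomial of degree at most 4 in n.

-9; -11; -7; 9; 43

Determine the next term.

Δ: -2, 4, 16, 34
Δ²: 6, 12, 18
Δ³: 6, 6
Third differences constant at 6.
18 + 6 = 24;  34 + 24 = 58;  43 + 58 = 101

101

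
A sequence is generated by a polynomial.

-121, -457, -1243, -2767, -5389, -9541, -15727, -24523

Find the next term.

-36577

D1: -336 , -786 , -1524 , -2622 , -4152 , -6186 , -8796
D2: -450 , -738 , -1098 , -1530 , -2034 , -2610
D3: -288 , -360 , -432 , -504 , -576
D4: -72 , -72 , -72 , -72
Fourth differences constant at -72.
-576 − 72 = -648;  -2610 − 648 = -3258;  -8796 − 3258 = -12054;  -24523 − 12054 = -36577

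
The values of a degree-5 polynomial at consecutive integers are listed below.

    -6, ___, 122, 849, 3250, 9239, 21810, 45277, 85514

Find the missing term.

-5

Using the last 7 terms:
Δ: 727  2401  5989  12571  23467  40237
Δ²: 1674  3588  6582  10896  16770
Δ³: 1914  2994  4314  5874
Δ⁴: 1080  1320  1560
Δ⁵: 240  240
Constant fifth difference = 240.
Extend backward: 1080 − 240 = 840;  1914 − 840 = 1074;  1674 − 1074 = 600;  727 − 600 = 127;  122 − 127 = -5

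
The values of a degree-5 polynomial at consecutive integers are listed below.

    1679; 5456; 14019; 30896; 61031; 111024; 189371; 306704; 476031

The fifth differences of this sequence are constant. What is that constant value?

First differences: 3777, 8563, 16877, 30135, 49993, 78347, 117333, 169327
Second differences: 4786, 8314, 13258, 19858, 28354, 38986, 51994
Third differences: 3528, 4944, 6600, 8496, 10632, 13008
Fourth differences: 1416, 1656, 1896, 2136, 2376
Fifth differences: 240, 240, 240, 240

240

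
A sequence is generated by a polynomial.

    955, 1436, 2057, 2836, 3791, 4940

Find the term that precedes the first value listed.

596

D1: 481, 621, 779, 955, 1149
D2: 140, 158, 176, 194
D3: 18, 18, 18
The third differences are constant at 18.
Work back: 140 − 18 = 122;  481 − 122 = 359;  955 − 359 = 596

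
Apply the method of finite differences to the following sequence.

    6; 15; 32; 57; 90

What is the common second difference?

D1: 9, 17, 25, 33
D2: 8, 8, 8

8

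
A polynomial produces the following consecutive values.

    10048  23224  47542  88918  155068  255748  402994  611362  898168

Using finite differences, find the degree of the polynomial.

5

Δ: 13176, 24318, 41376, 66150, 100680, 147246, 208368, 286806
Δ²: 11142, 17058, 24774, 34530, 46566, 61122, 78438
Δ³: 5916, 7716, 9756, 12036, 14556, 17316
Δ⁴: 1800, 2040, 2280, 2520, 2760
Δ⁵: 240, 240, 240, 240
The fifth differences are constant, so the polynomial has degree 5.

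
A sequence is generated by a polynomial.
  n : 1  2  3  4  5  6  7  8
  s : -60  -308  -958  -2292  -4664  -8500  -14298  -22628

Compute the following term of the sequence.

Δ: -248  -650  -1334  -2372  -3836  -5798  -8330
Δ²: -402  -684  -1038  -1464  -1962  -2532
Δ³: -282  -354  -426  -498  -570
Δ⁴: -72  -72  -72  -72
Constant fourth difference = -72, so extend:
-570 − 72 = -642;  -2532 − 642 = -3174;  -8330 − 3174 = -11504;  -22628 − 11504 = -34132

-34132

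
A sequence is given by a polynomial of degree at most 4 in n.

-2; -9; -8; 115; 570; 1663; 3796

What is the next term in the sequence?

7467

First differences: -7, 1, 123, 455, 1093, 2133
Second differences: 8, 122, 332, 638, 1040
Third differences: 114, 210, 306, 402
Fourth differences: 96, 96, 96
Fourth differences constant at 96.
402 + 96 = 498;  1040 + 498 = 1538;  2133 + 1538 = 3671;  3796 + 3671 = 7467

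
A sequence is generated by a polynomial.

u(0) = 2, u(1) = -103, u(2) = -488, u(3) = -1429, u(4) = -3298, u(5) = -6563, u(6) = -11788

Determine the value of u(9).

First differences: -105, -385, -941, -1869, -3265, -5225
Second differences: -280, -556, -928, -1396, -1960
Third differences: -276, -372, -468, -564
Fourth differences: -96, -96, -96
Constant fourth difference = -96, so extend:
-564 − 96 = -660;  -1960 − 660 = -2620;  -5225 − 2620 = -7845;  -11788 − 7845 = -19633
-660 − 96 = -756;  -2620 − 756 = -3376;  -7845 − 3376 = -11221;  -19633 − 11221 = -30854
-756 − 96 = -852;  -3376 − 852 = -4228;  -11221 − 4228 = -15449;  -30854 − 15449 = -46303

-46303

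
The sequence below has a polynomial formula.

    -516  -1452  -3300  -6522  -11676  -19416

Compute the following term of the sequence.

First differences: -936, -1848, -3222, -5154, -7740
Second differences: -912, -1374, -1932, -2586
Third differences: -462, -558, -654
Fourth differences: -96, -96
Constant fourth difference = -96, so extend:
-654 − 96 = -750;  -2586 − 750 = -3336;  -7740 − 3336 = -11076;  -19416 − 11076 = -30492

-30492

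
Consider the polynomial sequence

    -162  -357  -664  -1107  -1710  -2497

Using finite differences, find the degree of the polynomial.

-195, -307, -443, -603, -787
-112, -136, -160, -184
-24, -24, -24
The third differences are constant, so the polynomial has degree 3.

3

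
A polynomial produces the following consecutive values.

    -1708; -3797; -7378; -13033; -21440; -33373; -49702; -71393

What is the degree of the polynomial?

-2089, -3581, -5655, -8407, -11933, -16329, -21691
-1492, -2074, -2752, -3526, -4396, -5362
-582, -678, -774, -870, -966
-96, -96, -96, -96
The fourth differences are constant, so the polynomial has degree 4.

4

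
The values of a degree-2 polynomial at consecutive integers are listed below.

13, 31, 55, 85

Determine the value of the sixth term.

163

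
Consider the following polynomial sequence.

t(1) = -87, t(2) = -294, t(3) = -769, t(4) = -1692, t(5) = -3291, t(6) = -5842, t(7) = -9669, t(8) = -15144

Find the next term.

Δ: -207, -475, -923, -1599, -2551, -3827, -5475
Δ²: -268, -448, -676, -952, -1276, -1648
Δ³: -180, -228, -276, -324, -372
Δ⁴: -48, -48, -48, -48
Fourth differences constant at -48.
-372 − 48 = -420;  -1648 − 420 = -2068;  -5475 − 2068 = -7543;  -15144 − 7543 = -22687

-22687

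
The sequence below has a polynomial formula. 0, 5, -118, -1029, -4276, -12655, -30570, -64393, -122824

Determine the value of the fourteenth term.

5 , -123 , -911 , -3247 , -8379 , -17915 , -33823 , -58431
-128 , -788 , -2336 , -5132 , -9536 , -15908 , -24608
-660 , -1548 , -2796 , -4404 , -6372 , -8700
-888 , -1248 , -1608 , -1968 , -2328
-360 , -360 , -360 , -360
Constant fifth difference = -360, so extend:
-2328 − 360 = -2688;  -8700 − 2688 = -11388;  -24608 − 11388 = -35996;  -58431 − 35996 = -94427;  -122824 − 94427 = -217251
-2688 − 360 = -3048;  -11388 − 3048 = -14436;  -35996 − 14436 = -50432;  -94427 − 50432 = -144859;  -217251 − 144859 = -362110
-3048 − 360 = -3408;  -14436 − 3408 = -17844;  -50432 − 17844 = -68276;  -144859 − 68276 = -213135;  -362110 − 213135 = -575245
-3408 − 360 = -3768;  -17844 − 3768 = -21612;  -68276 − 21612 = -89888;  -213135 − 89888 = -303023;  -575245 − 303023 = -878268
-3768 − 360 = -4128;  -21612 − 4128 = -25740;  -89888 − 25740 = -115628;  -303023 − 115628 = -418651;  -878268 − 418651 = -1296919

-1296919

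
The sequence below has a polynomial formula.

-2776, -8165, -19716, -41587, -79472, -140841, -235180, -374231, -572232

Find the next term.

D1: -5389, -11551, -21871, -37885, -61369, -94339, -139051, -198001
D2: -6162, -10320, -16014, -23484, -32970, -44712, -58950
D3: -4158, -5694, -7470, -9486, -11742, -14238
D4: -1536, -1776, -2016, -2256, -2496
D5: -240, -240, -240, -240
The fifth differences are constant (-240).
-2496 − 240 = -2736;  -14238 − 2736 = -16974;  -58950 − 16974 = -75924;  -198001 − 75924 = -273925;  -572232 − 273925 = -846157

-846157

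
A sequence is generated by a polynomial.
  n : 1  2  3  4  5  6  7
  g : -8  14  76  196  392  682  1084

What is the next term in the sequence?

1616

First differences: 22  62  120  196  290  402
Second differences: 40  58  76  94  112
Third differences: 18  18  18  18
Constant third difference = 18, so extend:
112 + 18 = 130;  402 + 130 = 532;  1084 + 532 = 1616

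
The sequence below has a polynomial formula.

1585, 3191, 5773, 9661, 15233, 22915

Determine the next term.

First differences: 1606, 2582, 3888, 5572, 7682
Second differences: 976, 1306, 1684, 2110
Third differences: 330, 378, 426
Fourth differences: 48, 48
Fourth differences constant at 48.
426 + 48 = 474;  2110 + 474 = 2584;  7682 + 2584 = 10266;  22915 + 10266 = 33181

33181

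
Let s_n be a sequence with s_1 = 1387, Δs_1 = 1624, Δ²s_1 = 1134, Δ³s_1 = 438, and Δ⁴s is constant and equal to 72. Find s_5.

Build the table forward from the leading diagonal:
Δ⁴: 72, 72, 72, 72, 72
Δ³: 438, 510, 582, 654, 726
Δ²: 1134, 1572, 2082, 2664, 3318
Δ: 1624, 2758, 4330, 6412, 9076
s: 1387, 3011, 5769, 10099, 16511

16511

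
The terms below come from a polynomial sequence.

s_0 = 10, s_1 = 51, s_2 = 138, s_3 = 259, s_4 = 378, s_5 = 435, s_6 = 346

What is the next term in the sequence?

3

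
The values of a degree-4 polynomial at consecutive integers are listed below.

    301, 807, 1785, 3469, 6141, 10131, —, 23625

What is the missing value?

15817

Using the first 6 terms:
506, 978, 1684, 2672, 3990
472, 706, 988, 1318
234, 282, 330
48, 48
Constant fourth difference = 48.
Extend forward: 330 + 48 = 378;  1318 + 378 = 1696;  3990 + 1696 = 5686;  10131 + 5686 = 15817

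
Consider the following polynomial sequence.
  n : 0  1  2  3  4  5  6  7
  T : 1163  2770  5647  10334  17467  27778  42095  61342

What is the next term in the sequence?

86539

First differences: 1607, 2877, 4687, 7133, 10311, 14317, 19247
Second differences: 1270, 1810, 2446, 3178, 4006, 4930
Third differences: 540, 636, 732, 828, 924
Fourth differences: 96, 96, 96, 96
The fourth differences are constant (96).
924 + 96 = 1020;  4930 + 1020 = 5950;  19247 + 5950 = 25197;  61342 + 25197 = 86539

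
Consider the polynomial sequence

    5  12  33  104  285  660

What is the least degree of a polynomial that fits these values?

4

D1: 7, 21, 71, 181, 375
D2: 14, 50, 110, 194
D3: 36, 60, 84
D4: 24, 24
The fourth differences are constant, so the polynomial has degree 4.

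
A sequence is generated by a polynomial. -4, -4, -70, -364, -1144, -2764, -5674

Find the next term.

-10420

Δ: 0, -66, -294, -780, -1620, -2910
Δ²: -66, -228, -486, -840, -1290
Δ³: -162, -258, -354, -450
Δ⁴: -96, -96, -96
Constant fourth difference = -96, so extend:
-450 − 96 = -546;  -1290 − 546 = -1836;  -2910 − 1836 = -4746;  -5674 − 4746 = -10420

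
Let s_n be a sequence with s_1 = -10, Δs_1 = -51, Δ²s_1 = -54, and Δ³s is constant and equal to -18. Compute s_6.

-985

Build the table forward from the leading diagonal:
Third differences: -18, -18, -18, -18, -18, -18
Second differences: -54, -72, -90, -108, -126, -144
First differences: -51, -105, -177, -267, -375, -501
s: -10, -61, -166, -343, -610, -985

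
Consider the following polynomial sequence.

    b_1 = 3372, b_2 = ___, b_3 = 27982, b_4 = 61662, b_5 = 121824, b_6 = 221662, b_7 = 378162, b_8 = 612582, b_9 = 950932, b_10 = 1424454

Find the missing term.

10902

Using the last 8 terms:
33680, 60162, 99838, 156500, 234420, 338350, 473522
26482, 39676, 56662, 77920, 103930, 135172
13194, 16986, 21258, 26010, 31242
3792, 4272, 4752, 5232
480, 480, 480
Constant fifth difference = 480.
Extend backward: 3792 − 480 = 3312;  13194 − 3312 = 9882;  26482 − 9882 = 16600;  33680 − 16600 = 17080;  27982 − 17080 = 10902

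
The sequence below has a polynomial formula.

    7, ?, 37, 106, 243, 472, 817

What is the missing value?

12

Using the last 5 terms:
69  137  229  345
68  92  116
24  24
Constant third difference = 24.
Extend backward: 68 − 24 = 44;  69 − 44 = 25;  37 − 25 = 12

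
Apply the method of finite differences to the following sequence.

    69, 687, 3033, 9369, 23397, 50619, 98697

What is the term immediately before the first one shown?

D1: 618  2346  6336  14028  27222  48078
D2: 1728  3990  7692  13194  20856
D3: 2262  3702  5502  7662
D4: 1440  1800  2160
D5: 360  360
The fifth differences are constant at 360.
Work back: 1440 − 360 = 1080;  2262 − 1080 = 1182;  1728 − 1182 = 546;  618 − 546 = 72;  69 − 72 = -3

-3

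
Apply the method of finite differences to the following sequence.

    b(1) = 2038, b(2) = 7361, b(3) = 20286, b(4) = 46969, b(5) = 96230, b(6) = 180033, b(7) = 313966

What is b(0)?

345

D1: 5323  12925  26683  49261  83803  133933
D2: 7602  13758  22578  34542  50130
D3: 6156  8820  11964  15588
D4: 2664  3144  3624
D5: 480  480
The fifth differences are constant at 480.
Work back: 2664 − 480 = 2184;  6156 − 2184 = 3972;  7602 − 3972 = 3630;  5323 − 3630 = 1693;  2038 − 1693 = 345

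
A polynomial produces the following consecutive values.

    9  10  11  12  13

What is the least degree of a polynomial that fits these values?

1

1, 1, 1, 1
The first differences are constant, so the polynomial has degree 1.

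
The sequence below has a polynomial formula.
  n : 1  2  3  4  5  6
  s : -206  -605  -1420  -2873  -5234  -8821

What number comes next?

D1: -399 , -815 , -1453 , -2361 , -3587
D2: -416 , -638 , -908 , -1226
D3: -222 , -270 , -318
D4: -48 , -48
The fourth differences are constant (-48).
-318 − 48 = -366;  -1226 − 366 = -1592;  -3587 − 1592 = -5179;  -8821 − 5179 = -14000

-14000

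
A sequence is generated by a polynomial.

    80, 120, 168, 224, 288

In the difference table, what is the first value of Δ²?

8

First differences: 40, 48, 56, 64
Second differences: 8, 8, 8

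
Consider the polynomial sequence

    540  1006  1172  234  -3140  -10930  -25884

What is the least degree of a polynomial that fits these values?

Δ: 466, 166, -938, -3374, -7790, -14954
Δ²: -300, -1104, -2436, -4416, -7164
Δ³: -804, -1332, -1980, -2748
Δ⁴: -528, -648, -768
Δ⁵: -120, -120
The fifth differences are constant, so the polynomial has degree 5.

5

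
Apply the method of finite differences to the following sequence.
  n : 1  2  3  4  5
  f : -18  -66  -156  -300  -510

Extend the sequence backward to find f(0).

0

Δ: -48, -90, -144, -210
Δ²: -42, -54, -66
Δ³: -12, -12
The third differences are constant at -12.
Work back: -42 + 12 = -30;  -48 + 30 = -18;  -18 + 18 = 0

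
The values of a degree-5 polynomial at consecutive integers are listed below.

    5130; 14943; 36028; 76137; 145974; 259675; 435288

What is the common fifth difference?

First differences: 9813, 21085, 40109, 69837, 113701, 175613
Second differences: 11272, 19024, 29728, 43864, 61912
Third differences: 7752, 10704, 14136, 18048
Fourth differences: 2952, 3432, 3912
Fifth differences: 480, 480

480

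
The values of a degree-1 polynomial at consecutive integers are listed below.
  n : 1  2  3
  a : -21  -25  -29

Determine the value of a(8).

D1: -4, -4
The first differences are constant (-4).
-29 − 4 = -33
-33 − 4 = -37
-37 − 4 = -41
-41 − 4 = -45
-45 − 4 = -49

-49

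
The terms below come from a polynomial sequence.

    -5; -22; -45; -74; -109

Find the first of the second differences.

-6

First differences: -17, -23, -29, -35
Second differences: -6, -6, -6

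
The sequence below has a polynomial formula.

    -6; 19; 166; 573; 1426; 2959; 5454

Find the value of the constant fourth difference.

First differences: 25, 147, 407, 853, 1533, 2495
Second differences: 122, 260, 446, 680, 962
Third differences: 138, 186, 234, 282
Fourth differences: 48, 48, 48

48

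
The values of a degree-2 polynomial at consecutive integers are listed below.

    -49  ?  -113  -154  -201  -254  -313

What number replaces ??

Using the last 5 terms:
D1: -41  -47  -53  -59
D2: -6  -6  -6
Constant second difference = -6.
Extend backward: -41 + 6 = -35;  -113 + 35 = -78

-78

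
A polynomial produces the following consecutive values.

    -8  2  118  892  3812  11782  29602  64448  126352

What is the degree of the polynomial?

10, 116, 774, 2920, 7970, 17820, 34846, 61904
106, 658, 2146, 5050, 9850, 17026, 27058
552, 1488, 2904, 4800, 7176, 10032
936, 1416, 1896, 2376, 2856
480, 480, 480, 480
The fifth differences are constant, so the polynomial has degree 5.

5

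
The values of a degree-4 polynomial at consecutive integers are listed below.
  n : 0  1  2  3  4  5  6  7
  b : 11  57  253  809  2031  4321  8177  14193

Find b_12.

First differences: 46, 196, 556, 1222, 2290, 3856, 6016
Second differences: 150, 360, 666, 1068, 1566, 2160
Third differences: 210, 306, 402, 498, 594
Fourth differences: 96, 96, 96, 96
Fourth differences constant at 96.
594 + 96 = 690;  2160 + 690 = 2850;  6016 + 2850 = 8866;  14193 + 8866 = 23059
690 + 96 = 786;  2850 + 786 = 3636;  8866 + 3636 = 12502;  23059 + 12502 = 35561
786 + 96 = 882;  3636 + 882 = 4518;  12502 + 4518 = 17020;  35561 + 17020 = 52581
882 + 96 = 978;  4518 + 978 = 5496;  17020 + 5496 = 22516;  52581 + 22516 = 75097
978 + 96 = 1074;  5496 + 1074 = 6570;  22516 + 6570 = 29086;  75097 + 29086 = 104183

104183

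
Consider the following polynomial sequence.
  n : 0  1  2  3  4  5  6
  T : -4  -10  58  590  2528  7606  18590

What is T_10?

D1: -6, 68, 532, 1938, 5078, 10984
D2: 74, 464, 1406, 3140, 5906
D3: 390, 942, 1734, 2766
D4: 552, 792, 1032
D5: 240, 240
Fifth differences constant at 240.
1032 + 240 = 1272;  2766 + 1272 = 4038;  5906 + 4038 = 9944;  10984 + 9944 = 20928;  18590 + 20928 = 39518
1272 + 240 = 1512;  4038 + 1512 = 5550;  9944 + 5550 = 15494;  20928 + 15494 = 36422;  39518 + 36422 = 75940
1512 + 240 = 1752;  5550 + 1752 = 7302;  15494 + 7302 = 22796;  36422 + 22796 = 59218;  75940 + 59218 = 135158
1752 + 240 = 1992;  7302 + 1992 = 9294;  22796 + 9294 = 32090;  59218 + 32090 = 91308;  135158 + 91308 = 226466

226466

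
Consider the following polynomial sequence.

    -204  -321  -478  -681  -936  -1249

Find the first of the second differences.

First differences: -117, -157, -203, -255, -313
Second differences: -40, -46, -52, -58
Third differences: -6, -6, -6

-40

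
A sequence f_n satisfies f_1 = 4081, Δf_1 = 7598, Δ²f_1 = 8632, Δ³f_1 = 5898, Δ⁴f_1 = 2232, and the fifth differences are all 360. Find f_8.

Build the table forward from the leading diagonal:
D5: 360  360  360  360  360  360  360  360
D4: 2232  2592  2952  3312  3672  4032  4392  4752
D3: 5898  8130  10722  13674  16986  20658  24690  29082
D2: 8632  14530  22660  33382  47056  64042  84700  109390
D1: 7598  16230  30760  53420  86802  133858  197900  282600
f: 4081  11679  27909  58669  112089  198891  332749  530649

530649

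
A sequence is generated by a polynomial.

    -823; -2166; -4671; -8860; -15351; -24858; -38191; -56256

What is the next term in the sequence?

-1343, -2505, -4189, -6491, -9507, -13333, -18065
-1162, -1684, -2302, -3016, -3826, -4732
-522, -618, -714, -810, -906
-96, -96, -96, -96
The fourth differences are constant (-96).
-906 − 96 = -1002;  -4732 − 1002 = -5734;  -18065 − 5734 = -23799;  -56256 − 23799 = -80055

-80055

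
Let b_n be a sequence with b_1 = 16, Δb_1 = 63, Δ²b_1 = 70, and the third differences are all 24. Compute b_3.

212

Build the table forward from the leading diagonal:
Third differences: 24  24  24
Second differences: 70  94  118
First differences: 63  133  227
b: 16  79  212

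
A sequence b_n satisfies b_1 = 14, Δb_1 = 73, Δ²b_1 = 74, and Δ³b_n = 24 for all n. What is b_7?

Build the table forward from the leading diagonal:
D3: 24, 24, 24, 24, 24, 24, 24
D2: 74, 98, 122, 146, 170, 194, 218
D1: 73, 147, 245, 367, 513, 683, 877
b: 14, 87, 234, 479, 846, 1359, 2042

2042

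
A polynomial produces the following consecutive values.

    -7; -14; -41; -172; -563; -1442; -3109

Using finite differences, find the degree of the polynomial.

D1: -7, -27, -131, -391, -879, -1667
D2: -20, -104, -260, -488, -788
D3: -84, -156, -228, -300
D4: -72, -72, -72
The fourth differences are constant, so the polynomial has degree 4.

4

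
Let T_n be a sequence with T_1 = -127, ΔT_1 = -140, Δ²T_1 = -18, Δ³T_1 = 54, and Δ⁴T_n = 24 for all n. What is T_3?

-425

Build the table forward from the leading diagonal:
Δ⁴: 24, 24, 24
Δ³: 54, 78, 102
Δ²: -18, 36, 114
Δ: -140, -158, -122
T: -127, -267, -425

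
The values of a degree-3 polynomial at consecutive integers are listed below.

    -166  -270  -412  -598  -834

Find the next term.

-1126

-104, -142, -186, -236
-38, -44, -50
-6, -6
The third differences are constant (-6).
-50 − 6 = -56;  -236 − 56 = -292;  -834 − 292 = -1126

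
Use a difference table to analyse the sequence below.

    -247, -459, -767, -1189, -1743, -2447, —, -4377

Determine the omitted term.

Using the first 6 terms:
-212  -308  -422  -554  -704
-96  -114  -132  -150
-18  -18  -18
Constant third difference = -18.
Extend forward: -150 − 18 = -168;  -704 − 168 = -872;  -2447 − 872 = -3319

-3319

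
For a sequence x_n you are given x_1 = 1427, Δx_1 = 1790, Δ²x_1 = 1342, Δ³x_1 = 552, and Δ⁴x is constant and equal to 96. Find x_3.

Build the table forward from the leading diagonal:
D4: 96  96  96
D3: 552  648  744
D2: 1342  1894  2542
D1: 1790  3132  5026
x: 1427  3217  6349

6349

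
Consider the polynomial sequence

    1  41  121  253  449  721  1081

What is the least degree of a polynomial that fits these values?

D1: 40, 80, 132, 196, 272, 360
D2: 40, 52, 64, 76, 88
D3: 12, 12, 12, 12
The third differences are constant, so the polynomial has degree 3.

3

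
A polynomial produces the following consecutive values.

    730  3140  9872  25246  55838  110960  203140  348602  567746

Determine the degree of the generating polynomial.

Δ: 2410, 6732, 15374, 30592, 55122, 92180, 145462, 219144
Δ²: 4322, 8642, 15218, 24530, 37058, 53282, 73682
Δ³: 4320, 6576, 9312, 12528, 16224, 20400
Δ⁴: 2256, 2736, 3216, 3696, 4176
Δ⁵: 480, 480, 480, 480
The fifth differences are constant, so the polynomial has degree 5.

5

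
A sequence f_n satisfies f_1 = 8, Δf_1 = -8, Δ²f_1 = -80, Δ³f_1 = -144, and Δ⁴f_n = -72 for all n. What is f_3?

Build the table forward from the leading diagonal:
Fourth differences: -72, -72, -72
Third differences: -144, -216, -288
Second differences: -80, -224, -440
First differences: -8, -88, -312
f: 8, 0, -88

-88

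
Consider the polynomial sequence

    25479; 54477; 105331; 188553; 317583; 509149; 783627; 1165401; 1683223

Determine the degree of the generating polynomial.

Δ: 28998, 50854, 83222, 129030, 191566, 274478, 381774, 517822
Δ²: 21856, 32368, 45808, 62536, 82912, 107296, 136048
Δ³: 10512, 13440, 16728, 20376, 24384, 28752
Δ⁴: 2928, 3288, 3648, 4008, 4368
Δ⁵: 360, 360, 360, 360
The fifth differences are constant, so the polynomial has degree 5.

5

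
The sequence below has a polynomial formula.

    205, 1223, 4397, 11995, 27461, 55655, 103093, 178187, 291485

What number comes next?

455911

1018  3174  7598  15466  28194  47438  75094  113298
2156  4424  7868  12728  19244  27656  38204
2268  3444  4860  6516  8412  10548
1176  1416  1656  1896  2136
240  240  240  240
Fifth differences constant at 240.
2136 + 240 = 2376;  10548 + 2376 = 12924;  38204 + 12924 = 51128;  113298 + 51128 = 164426;  291485 + 164426 = 455911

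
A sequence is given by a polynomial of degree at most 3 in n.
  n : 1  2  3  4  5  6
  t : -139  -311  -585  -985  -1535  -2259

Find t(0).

-45

Δ: -172, -274, -400, -550, -724
Δ²: -102, -126, -150, -174
Δ³: -24, -24, -24
The third differences are constant at -24.
Work back: -102 + 24 = -78;  -172 + 78 = -94;  -139 + 94 = -45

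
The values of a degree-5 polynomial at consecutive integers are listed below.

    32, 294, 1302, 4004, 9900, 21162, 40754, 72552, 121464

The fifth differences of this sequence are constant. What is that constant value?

First differences: 262, 1008, 2702, 5896, 11262, 19592, 31798, 48912
Second differences: 746, 1694, 3194, 5366, 8330, 12206, 17114
Third differences: 948, 1500, 2172, 2964, 3876, 4908
Fourth differences: 552, 672, 792, 912, 1032
Fifth differences: 120, 120, 120, 120

120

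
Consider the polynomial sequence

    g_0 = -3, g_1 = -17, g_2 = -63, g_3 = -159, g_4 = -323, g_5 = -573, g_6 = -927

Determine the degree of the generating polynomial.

Δ: -14, -46, -96, -164, -250, -354
Δ²: -32, -50, -68, -86, -104
Δ³: -18, -18, -18, -18
The third differences are constant, so the polynomial has degree 3.

3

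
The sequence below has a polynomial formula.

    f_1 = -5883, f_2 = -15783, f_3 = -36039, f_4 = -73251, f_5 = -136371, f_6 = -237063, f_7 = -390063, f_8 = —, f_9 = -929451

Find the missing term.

-613539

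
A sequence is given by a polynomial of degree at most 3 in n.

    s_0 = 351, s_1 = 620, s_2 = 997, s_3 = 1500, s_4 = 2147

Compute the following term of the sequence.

269, 377, 503, 647
108, 126, 144
18, 18
Third differences constant at 18.
144 + 18 = 162;  647 + 162 = 809;  2147 + 809 = 2956

2956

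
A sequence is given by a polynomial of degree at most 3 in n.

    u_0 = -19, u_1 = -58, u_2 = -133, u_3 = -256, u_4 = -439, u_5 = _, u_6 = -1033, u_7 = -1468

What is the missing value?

Using the first 5 terms:
First differences: -39, -75, -123, -183
Second differences: -36, -48, -60
Third differences: -12, -12
Constant third difference = -12.
Extend forward: -60 − 12 = -72;  -183 − 72 = -255;  -439 − 255 = -694

-694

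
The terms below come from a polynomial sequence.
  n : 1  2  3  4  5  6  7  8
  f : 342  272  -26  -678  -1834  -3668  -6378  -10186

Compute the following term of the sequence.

-70, -298, -652, -1156, -1834, -2710, -3808
-228, -354, -504, -678, -876, -1098
-126, -150, -174, -198, -222
-24, -24, -24, -24
Constant fourth difference = -24, so extend:
-222 − 24 = -246;  -1098 − 246 = -1344;  -3808 − 1344 = -5152;  -10186 − 5152 = -15338

-15338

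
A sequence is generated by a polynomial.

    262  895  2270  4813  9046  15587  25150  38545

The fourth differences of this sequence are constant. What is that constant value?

Δ: 633, 1375, 2543, 4233, 6541, 9563, 13395
Δ²: 742, 1168, 1690, 2308, 3022, 3832
Δ³: 426, 522, 618, 714, 810
Δ⁴: 96, 96, 96, 96

96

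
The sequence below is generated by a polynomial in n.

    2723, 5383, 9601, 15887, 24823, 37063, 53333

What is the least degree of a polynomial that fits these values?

4

2660, 4218, 6286, 8936, 12240, 16270
1558, 2068, 2650, 3304, 4030
510, 582, 654, 726
72, 72, 72
The fourth differences are constant, so the polynomial has degree 4.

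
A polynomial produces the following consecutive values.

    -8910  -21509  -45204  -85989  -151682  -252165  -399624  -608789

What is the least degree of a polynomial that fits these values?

5

-12599, -23695, -40785, -65693, -100483, -147459, -209165
-11096, -17090, -24908, -34790, -46976, -61706
-5994, -7818, -9882, -12186, -14730
-1824, -2064, -2304, -2544
-240, -240, -240
The fifth differences are constant, so the polynomial has degree 5.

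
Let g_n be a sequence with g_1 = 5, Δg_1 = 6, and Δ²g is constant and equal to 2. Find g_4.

Build the table forward from the leading diagonal:
Second differences: 2  2  2  2
First differences: 6  8  10  12
g: 5  11  19  29

29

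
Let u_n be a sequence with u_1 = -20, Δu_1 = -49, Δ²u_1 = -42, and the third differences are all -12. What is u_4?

-305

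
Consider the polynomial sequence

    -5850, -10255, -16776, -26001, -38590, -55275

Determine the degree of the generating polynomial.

4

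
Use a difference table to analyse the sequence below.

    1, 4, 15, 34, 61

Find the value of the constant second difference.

8

D1: 3, 11, 19, 27
D2: 8, 8, 8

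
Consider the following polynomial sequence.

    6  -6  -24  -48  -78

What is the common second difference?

-6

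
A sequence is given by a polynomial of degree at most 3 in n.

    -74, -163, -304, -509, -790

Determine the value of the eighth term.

D1: -89  -141  -205  -281
D2: -52  -64  -76
D3: -12  -12
The third differences are constant (-12).
-76 − 12 = -88;  -281 − 88 = -369;  -790 − 369 = -1159
-88 − 12 = -100;  -369 − 100 = -469;  -1159 − 469 = -1628
-100 − 12 = -112;  -469 − 112 = -581;  -1628 − 581 = -2209

-2209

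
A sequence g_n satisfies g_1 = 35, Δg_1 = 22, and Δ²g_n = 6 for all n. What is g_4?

119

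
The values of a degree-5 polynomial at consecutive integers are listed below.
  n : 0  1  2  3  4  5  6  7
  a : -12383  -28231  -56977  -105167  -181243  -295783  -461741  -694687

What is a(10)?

Δ: -15848  -28746  -48190  -76076  -114540  -165958  -232946
Δ²: -12898  -19444  -27886  -38464  -51418  -66988
Δ³: -6546  -8442  -10578  -12954  -15570
Δ⁴: -1896  -2136  -2376  -2616
Δ⁵: -240  -240  -240
Fifth differences constant at -240.
-2616 − 240 = -2856;  -15570 − 2856 = -18426;  -66988 − 18426 = -85414;  -232946 − 85414 = -318360;  -694687 − 318360 = -1013047
-2856 − 240 = -3096;  -18426 − 3096 = -21522;  -85414 − 21522 = -106936;  -318360 − 106936 = -425296;  -1013047 − 425296 = -1438343
-3096 − 240 = -3336;  -21522 − 3336 = -24858;  -106936 − 24858 = -131794;  -425296 − 131794 = -557090;  -1438343 − 557090 = -1995433

-1995433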